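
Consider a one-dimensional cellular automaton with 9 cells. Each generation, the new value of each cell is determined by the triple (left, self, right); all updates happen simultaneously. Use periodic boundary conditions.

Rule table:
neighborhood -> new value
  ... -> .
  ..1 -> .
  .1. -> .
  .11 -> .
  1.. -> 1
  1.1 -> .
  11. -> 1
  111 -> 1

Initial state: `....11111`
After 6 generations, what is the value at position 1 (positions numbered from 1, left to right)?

generation 1: 1....1111
generation 2: 11....111
generation 3: 111....11
generation 4: 1111....1
generation 5: 11111....
generation 6: .11111...
position 1 holds .

.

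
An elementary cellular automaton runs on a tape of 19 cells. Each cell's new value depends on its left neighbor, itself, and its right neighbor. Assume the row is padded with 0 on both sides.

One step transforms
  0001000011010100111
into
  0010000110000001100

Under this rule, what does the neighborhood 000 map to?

0

At position 0 the neighborhood is 000; the next row has 0 there.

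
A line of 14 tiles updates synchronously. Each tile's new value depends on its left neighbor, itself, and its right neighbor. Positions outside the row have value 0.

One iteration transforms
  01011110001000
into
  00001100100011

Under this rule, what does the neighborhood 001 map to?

0

At position 0 the neighborhood is 001; the next row has 0 there.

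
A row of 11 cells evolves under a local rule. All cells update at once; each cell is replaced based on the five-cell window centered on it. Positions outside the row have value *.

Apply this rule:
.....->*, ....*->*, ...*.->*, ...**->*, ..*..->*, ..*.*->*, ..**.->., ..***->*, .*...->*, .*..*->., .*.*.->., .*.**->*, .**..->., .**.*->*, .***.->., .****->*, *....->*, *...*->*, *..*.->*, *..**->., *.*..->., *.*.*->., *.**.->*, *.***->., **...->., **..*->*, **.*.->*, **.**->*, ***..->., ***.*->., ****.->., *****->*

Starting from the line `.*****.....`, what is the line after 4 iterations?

iteration 1: *.**...****
iteration 2: .**..******
iteration 3: **.*.******
iteration 4: ..*.*.*****

..*.*.*****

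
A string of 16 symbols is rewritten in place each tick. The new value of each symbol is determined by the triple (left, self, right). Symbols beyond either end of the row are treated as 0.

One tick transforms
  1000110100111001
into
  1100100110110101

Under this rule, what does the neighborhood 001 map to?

0

At position 3 the neighborhood is 001; the next row has 0 there.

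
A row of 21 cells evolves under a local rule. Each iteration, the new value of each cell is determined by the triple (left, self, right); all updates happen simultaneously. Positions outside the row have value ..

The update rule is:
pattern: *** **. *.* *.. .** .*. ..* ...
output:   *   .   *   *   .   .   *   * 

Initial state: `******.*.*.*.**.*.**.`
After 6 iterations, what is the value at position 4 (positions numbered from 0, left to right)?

.****.*.*.*.*..*.*..*
*.**.*.*.*.*.**.*.**.
.*..*.*.*.*.*..*.*..*
*.**.*.*.*.*.**.*.**.  (repeats iteration 2; period 2)
iteration 6: *.**.*.*.*.*.**.*.**.
position 4 holds .

.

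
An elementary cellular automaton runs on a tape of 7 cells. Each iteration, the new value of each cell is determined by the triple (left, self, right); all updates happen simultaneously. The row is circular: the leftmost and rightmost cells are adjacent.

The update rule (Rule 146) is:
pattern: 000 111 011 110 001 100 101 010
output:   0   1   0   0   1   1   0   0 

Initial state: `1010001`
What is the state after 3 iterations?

0001010
0010001
1101010

1101010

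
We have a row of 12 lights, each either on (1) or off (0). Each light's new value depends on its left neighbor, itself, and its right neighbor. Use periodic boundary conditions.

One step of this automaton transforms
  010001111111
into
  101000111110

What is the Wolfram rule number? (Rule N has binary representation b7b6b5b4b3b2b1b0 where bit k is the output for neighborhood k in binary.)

176

position 6: 111 → 1  (bit 7 = 1)
position 11: 110 → 0  (bit 6 = 0)
position 0: 101 → 1  (bit 5 = 1)
position 2: 100 → 1  (bit 4 = 1)
position 5: 011 → 0  (bit 3 = 0)
position 1: 010 → 0  (bit 2 = 0)
position 4: 001 → 0  (bit 1 = 0)
position 3: 000 → 0  (bit 0 = 0)
bits b7..b0 = 10110000 = 176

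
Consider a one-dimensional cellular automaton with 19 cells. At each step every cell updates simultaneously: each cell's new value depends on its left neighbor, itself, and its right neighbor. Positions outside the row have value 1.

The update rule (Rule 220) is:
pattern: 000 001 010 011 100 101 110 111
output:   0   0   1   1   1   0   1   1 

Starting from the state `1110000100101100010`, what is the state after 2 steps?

1111000110101110010
1111100110101111010

1111100110101111010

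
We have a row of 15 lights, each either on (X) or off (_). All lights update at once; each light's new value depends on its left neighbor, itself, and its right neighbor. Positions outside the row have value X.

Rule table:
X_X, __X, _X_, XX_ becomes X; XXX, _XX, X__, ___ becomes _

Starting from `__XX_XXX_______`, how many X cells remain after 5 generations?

_X_XX__X______X
XXX_X_XX_____X_
__XXXX_X____XXX
_X___XXX___X___
XX__X__X__XX__X
count of X: 7

7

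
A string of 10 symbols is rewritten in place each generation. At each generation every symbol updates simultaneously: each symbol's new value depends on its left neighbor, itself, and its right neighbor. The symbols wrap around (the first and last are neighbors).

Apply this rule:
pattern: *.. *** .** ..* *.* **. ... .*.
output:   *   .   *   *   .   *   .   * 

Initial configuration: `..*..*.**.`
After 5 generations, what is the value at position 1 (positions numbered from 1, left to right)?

.

.*****.***
.*...*.*.*
.**.**.*.*
.**.**.*.*  (fixed point — unchanged through generation 5)
position 1 holds .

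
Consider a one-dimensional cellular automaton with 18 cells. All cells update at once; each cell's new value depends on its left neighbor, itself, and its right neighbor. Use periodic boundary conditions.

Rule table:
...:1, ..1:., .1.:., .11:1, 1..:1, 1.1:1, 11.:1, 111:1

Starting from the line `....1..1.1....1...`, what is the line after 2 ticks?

tick 1: 111..1..1.111..111
tick 2: 1111..1..11111.111

1111..1..11111.111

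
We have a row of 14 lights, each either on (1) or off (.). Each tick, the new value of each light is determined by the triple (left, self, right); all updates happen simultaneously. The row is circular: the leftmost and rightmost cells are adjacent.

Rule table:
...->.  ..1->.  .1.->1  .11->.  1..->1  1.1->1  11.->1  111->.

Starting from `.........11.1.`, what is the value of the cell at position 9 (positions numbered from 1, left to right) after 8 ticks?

.

..........1111
1............1
11............
.11...........
..11..........
...11.........
....11........
.....11.......
position 9 holds .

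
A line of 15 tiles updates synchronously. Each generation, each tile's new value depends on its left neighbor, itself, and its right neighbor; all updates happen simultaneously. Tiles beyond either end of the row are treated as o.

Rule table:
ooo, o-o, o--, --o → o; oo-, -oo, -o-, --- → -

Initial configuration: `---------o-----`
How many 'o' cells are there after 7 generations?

8

generation 1: o-------o-o---o
generation 2: -o-----o-o-o-o-
generation 3: o-o---o-o-o-o-o
generation 4: -o-o-o-o-o-o-o-
generation 5: o-o-o-o-o-o-o-o
generation 6: -o-o-o-o-o-o-o-  (repeats generation 4; period 2)
generation 7: o-o-o-o-o-o-o-o
count of o: 8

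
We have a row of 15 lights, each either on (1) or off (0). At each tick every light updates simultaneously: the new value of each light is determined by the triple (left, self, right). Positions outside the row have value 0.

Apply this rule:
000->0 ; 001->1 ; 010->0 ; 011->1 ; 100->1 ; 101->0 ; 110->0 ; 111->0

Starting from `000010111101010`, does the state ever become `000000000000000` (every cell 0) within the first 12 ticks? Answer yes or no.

yes

000100100000001
001011010000010
010010001000101
101101010101000
001000000000100
010100000001010
100010000010001
010101000101010
100000101000001
010001000100010
101010101010101
000000000000000
all cells are 0 at tick 12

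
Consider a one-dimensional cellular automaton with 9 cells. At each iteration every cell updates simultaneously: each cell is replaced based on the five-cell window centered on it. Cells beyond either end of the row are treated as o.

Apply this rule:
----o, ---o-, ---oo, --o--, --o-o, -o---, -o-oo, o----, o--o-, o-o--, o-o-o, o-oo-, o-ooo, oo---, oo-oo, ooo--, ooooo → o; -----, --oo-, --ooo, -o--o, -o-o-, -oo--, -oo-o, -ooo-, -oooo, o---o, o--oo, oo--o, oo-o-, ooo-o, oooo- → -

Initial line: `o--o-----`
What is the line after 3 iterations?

oo-o-o--o

o-oooo-oo
-oo---oo-
oo-o-o--o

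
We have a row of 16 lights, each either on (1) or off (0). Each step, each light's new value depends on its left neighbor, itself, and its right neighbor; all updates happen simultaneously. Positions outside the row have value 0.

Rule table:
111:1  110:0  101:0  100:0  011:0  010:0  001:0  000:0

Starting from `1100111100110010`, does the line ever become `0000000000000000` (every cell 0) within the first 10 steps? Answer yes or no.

yes

step 1: 0000011000000000
step 2: 0000000000000000
all cells are 0 at step 2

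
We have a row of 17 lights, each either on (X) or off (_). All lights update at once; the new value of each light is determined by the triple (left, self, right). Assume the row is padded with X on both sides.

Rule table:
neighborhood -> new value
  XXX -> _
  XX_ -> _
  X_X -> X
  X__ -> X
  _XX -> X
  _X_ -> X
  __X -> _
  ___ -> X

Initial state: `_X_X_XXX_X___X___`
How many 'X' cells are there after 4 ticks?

XXXXXX__XXXX_XXX_
______X_X___XX__X
XXXXX_XXXXX_X_X_X
_____XX____XXXXXX
count of X: 8

8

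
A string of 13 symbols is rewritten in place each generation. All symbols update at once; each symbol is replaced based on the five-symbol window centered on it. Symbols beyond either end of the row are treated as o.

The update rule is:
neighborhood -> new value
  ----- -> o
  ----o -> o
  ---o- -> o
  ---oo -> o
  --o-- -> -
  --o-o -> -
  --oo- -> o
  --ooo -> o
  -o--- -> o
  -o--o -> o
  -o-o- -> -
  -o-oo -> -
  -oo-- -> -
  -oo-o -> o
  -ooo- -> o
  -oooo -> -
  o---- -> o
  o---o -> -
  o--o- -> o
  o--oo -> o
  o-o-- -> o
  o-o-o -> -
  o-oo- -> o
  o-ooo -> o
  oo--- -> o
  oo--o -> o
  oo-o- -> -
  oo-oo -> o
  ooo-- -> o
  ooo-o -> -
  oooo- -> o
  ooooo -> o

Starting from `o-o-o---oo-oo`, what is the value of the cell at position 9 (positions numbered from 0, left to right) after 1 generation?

o

generation 1: ----oo-ooooo-
position 9 holds o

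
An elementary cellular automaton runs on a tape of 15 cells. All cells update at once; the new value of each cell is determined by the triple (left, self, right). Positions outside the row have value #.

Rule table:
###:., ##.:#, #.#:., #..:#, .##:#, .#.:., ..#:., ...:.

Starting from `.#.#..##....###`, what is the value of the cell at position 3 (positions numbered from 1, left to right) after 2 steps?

step 1: ....#.###...#..
step 2: #.....#.##...#.
position 3 holds .

.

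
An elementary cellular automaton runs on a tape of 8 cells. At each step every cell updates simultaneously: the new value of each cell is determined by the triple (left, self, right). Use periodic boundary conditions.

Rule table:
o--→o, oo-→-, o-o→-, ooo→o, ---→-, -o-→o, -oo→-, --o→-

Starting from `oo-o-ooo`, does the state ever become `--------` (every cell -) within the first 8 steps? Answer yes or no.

o--o--oo
-o-oo--o
-o---o-o
-oo--o-o
---o-o-o
o--o-o-o
-o-o-o--
-o-o-oo-
step 8 is -o-o-oo-, still not uniform -

no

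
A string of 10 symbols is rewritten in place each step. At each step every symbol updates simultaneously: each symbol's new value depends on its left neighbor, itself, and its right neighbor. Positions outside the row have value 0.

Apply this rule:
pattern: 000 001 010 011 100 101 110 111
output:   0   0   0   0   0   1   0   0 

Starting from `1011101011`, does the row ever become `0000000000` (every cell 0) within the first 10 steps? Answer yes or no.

yes

0100010100
0000001000
0000000000
all cells are 0 at step 3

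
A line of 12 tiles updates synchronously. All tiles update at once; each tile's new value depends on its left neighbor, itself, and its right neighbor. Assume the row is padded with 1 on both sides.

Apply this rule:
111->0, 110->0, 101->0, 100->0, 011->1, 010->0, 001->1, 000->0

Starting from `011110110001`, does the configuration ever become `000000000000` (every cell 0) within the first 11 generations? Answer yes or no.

no

010000100011
000001000110
000010001100
000100011001
001000110011
010001100110
000011001100
000110011001
001100110011
011001100110
010011001100
generation 11 is 010011001100, still not uniform 0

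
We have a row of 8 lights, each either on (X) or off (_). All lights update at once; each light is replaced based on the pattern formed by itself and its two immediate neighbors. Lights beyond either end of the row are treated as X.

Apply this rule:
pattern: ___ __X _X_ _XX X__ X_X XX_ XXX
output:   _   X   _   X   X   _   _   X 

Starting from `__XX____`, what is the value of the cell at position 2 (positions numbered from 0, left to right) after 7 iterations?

X

XXX_X__X
XX___XXX
X_X_XXXX
____XXXX
X__XXXXX
_XXXXXXX
_XXXXXXX
position 2 holds X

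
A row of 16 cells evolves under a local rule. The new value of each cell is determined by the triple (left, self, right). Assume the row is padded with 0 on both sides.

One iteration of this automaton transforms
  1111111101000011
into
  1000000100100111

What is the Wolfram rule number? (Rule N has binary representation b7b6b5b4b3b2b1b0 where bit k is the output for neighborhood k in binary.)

position 1: 111 → 0  (bit 7 = 0)
position 7: 110 → 1  (bit 6 = 1)
position 8: 101 → 0  (bit 5 = 0)
position 10: 100 → 1  (bit 4 = 1)
position 0: 011 → 1  (bit 3 = 1)
position 9: 010 → 0  (bit 2 = 0)
position 13: 001 → 1  (bit 1 = 1)
position 11: 000 → 0  (bit 0 = 0)
bits b7..b0 = 01011010 = 90

90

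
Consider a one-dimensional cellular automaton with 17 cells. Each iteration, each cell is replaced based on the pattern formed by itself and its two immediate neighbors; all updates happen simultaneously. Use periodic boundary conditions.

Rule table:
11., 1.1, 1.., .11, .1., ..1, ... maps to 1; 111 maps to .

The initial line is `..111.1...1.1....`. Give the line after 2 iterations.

..111............

111.1111111111111
..111............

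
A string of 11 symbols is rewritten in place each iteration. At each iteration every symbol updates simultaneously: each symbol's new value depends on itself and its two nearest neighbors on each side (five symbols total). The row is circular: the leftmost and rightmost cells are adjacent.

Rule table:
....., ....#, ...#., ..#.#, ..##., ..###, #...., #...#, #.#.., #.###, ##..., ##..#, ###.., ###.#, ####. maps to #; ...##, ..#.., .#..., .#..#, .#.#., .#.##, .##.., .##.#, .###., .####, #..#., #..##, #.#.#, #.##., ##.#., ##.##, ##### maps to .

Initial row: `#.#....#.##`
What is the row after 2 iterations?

....#.##...

#.#.####.#.
....#.##...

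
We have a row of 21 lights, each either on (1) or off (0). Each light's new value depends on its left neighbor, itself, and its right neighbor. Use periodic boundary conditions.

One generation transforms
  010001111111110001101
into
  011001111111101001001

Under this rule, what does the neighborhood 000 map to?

At position 3 the neighborhood is 000; the next row has 0 there.

0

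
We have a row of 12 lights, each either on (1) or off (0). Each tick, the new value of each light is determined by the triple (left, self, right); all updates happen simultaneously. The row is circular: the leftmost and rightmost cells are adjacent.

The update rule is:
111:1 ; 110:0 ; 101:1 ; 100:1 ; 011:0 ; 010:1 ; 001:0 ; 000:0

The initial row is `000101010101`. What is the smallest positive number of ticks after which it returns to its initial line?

100111111111
010011111111
111001111110
010100111101
111110011011
111101000101
111011100110
010101010001
111111111001
111111110100
011111101110
001111010101
100110111111
010001011111
111001101110
010100010101
111110011111
111101001111
111011100111
110101010011
101111111001
010111110100
011011101110
000101010101

24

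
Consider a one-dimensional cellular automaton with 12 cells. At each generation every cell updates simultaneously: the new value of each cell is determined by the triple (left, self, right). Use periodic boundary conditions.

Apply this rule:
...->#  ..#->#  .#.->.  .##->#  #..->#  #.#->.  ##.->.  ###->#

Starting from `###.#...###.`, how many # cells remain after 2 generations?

generation 1: ##...#####..
generation 2: #.#######.##
count of #: 10

10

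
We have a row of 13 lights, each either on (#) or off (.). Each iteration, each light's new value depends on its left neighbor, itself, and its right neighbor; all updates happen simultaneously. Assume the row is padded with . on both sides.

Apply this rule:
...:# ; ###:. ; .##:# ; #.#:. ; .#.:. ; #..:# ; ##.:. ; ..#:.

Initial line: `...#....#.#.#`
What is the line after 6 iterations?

##..###......
#.#.#..######
.....#.#.....
####....#####
#...###.#....
.##.#....####

.##.#....####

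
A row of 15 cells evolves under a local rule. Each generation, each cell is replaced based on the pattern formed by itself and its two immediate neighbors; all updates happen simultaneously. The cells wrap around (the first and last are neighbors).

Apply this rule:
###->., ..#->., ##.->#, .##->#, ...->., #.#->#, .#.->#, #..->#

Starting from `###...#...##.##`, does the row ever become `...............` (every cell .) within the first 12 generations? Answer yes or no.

no

..##..##..####.
..###.###.#..##
#.#.###.####.##
#####.###..###.
#...###.##.#.##
##..#.########.
###.###......##
..###.##.....#.
..#.#####....##
#.###...##...##
###.##..###..#.
#.#####.#.##.##
generation 12 is #.#####.#.##.##, still not uniform .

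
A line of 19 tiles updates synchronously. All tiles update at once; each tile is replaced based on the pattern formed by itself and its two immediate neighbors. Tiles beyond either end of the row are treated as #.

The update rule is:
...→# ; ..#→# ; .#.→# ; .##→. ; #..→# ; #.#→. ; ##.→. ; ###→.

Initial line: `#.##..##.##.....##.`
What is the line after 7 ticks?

tick 1: ....##.....#####...
tick 2: ####..#####.....###
tick 3: ....##.....#####...  (repeats tick 1; period 2)
tick 7: ....##.....#####...

....##.....#####...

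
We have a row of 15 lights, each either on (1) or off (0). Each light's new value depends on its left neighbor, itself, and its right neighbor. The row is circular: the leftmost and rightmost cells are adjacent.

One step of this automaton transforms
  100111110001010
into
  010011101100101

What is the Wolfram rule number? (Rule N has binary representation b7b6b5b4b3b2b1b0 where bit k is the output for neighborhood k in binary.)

177

position 4: 111 → 1  (bit 7 = 1)
position 7: 110 → 0  (bit 6 = 0)
position 12: 101 → 1  (bit 5 = 1)
position 1: 100 → 1  (bit 4 = 1)
position 3: 011 → 0  (bit 3 = 0)
position 0: 010 → 0  (bit 2 = 0)
position 2: 001 → 0  (bit 1 = 0)
position 9: 000 → 1  (bit 0 = 1)
bits b7..b0 = 10110001 = 177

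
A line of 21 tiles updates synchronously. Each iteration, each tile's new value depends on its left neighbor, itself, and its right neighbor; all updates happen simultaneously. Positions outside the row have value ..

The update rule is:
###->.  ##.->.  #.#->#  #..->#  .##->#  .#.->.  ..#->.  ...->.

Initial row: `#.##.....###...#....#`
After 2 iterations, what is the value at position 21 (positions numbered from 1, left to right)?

.

.##.#....#..#...#....
.#.#.#....#..#...#...
position 21 holds .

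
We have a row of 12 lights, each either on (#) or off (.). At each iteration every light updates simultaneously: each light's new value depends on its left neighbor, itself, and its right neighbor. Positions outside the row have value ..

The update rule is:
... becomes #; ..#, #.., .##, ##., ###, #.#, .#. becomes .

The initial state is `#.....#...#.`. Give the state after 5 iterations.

..###...#...

iteration 1: ..###...#...
iteration 2: #.....#...##
iteration 3: ..###...#...  (repeats iteration 1; period 2)
iteration 5: ..###...#...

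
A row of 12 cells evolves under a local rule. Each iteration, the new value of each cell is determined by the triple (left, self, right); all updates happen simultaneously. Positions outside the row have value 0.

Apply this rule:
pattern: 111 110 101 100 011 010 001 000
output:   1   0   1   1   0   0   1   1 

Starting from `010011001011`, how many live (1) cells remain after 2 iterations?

6

101100110100
010011001011
count of 1: 6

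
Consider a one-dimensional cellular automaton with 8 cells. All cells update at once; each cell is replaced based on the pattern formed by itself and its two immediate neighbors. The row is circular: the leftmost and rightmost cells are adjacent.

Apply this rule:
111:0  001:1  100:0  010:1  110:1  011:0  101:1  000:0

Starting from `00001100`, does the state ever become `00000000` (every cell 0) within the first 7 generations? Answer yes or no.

yes

00010100
00111100
01000100
11001100
01010101
11111111
00000000
all cells are 0 at generation 7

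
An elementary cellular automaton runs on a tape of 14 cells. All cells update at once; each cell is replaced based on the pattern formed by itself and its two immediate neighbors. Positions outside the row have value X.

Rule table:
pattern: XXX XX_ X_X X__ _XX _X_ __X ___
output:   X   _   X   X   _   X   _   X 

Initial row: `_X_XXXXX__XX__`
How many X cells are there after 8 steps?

9

step 1: XXX_XXX_X___X_
step 2: XX_X_X_XXXX_XX
step 3: X_XXXXX_XX_X_X
step 4: _X_XXX_X__XXX_
step 5: XXX_X_XXX__X_X
step 6: XX_XXX_X_X_XX_
step 7: X_X_X_XXXXX__X
step 8: _XXXXX_XXX_X__
count of X: 9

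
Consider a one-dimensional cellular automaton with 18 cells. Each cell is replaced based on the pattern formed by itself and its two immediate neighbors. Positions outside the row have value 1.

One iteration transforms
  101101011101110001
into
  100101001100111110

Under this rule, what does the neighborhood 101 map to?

0

At position 1 the neighborhood is 101; the next row has 0 there.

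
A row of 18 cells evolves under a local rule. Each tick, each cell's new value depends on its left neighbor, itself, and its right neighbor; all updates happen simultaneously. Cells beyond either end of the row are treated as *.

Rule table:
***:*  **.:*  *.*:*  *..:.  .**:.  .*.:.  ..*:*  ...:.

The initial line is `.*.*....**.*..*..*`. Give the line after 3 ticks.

*.*....*.**..*..*.
**....*.*.*.*..*.*
**...*.*.*.*..*.*.

**...*.*.*.*..*.*.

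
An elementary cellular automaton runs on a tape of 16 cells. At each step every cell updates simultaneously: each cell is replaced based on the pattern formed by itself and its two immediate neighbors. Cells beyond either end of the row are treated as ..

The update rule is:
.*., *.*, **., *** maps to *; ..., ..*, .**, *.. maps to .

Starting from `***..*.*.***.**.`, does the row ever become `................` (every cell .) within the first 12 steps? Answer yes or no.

.**..****.***.*.
..*...****.****.
..*....****.***.
..*.....****.**.
..*......****.*.
..*.......*****.
..*........****.
..*.........***.
..*..........**.
..*...........*.
..*...........*.  (fixed point — unchanged through step 12)
step 12 is ..*...........*., still not uniform .

no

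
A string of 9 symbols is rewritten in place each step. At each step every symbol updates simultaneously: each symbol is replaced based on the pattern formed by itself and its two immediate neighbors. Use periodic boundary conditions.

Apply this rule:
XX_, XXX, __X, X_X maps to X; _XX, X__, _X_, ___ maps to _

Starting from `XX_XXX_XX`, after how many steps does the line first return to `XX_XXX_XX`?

step 1: XXX_XXX_X
step 2: XXXX_XXX_
step 3: _XXXX_XXX
step 4: X_XXXX_XX
step 5: XX_XXXX_X
step 6: XXX_XXXX_
step 7: _XXX_XXXX
step 8: X_XXX_XXX
step 9: XX_XXX_XX

9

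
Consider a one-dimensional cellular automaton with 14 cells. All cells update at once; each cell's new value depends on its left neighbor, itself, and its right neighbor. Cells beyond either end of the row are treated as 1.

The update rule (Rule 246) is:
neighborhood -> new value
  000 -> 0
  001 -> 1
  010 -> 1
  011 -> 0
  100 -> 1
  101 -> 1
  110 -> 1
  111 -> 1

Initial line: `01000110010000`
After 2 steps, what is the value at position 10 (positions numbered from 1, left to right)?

11101011111001
11111101111110
position 10 holds 1

1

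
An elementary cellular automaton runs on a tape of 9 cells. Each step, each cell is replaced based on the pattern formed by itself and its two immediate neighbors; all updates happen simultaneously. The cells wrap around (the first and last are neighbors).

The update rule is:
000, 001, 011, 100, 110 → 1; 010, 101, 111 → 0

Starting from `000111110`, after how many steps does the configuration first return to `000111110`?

step 1: 111100011
step 2: 000111110

2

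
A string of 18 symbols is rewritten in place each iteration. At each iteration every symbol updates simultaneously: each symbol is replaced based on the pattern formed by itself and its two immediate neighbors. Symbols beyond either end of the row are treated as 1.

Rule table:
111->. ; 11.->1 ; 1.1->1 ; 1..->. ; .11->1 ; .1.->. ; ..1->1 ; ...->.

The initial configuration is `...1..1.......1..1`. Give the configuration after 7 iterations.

1......1..1111.11.

..1..1.......1..11
.1..1.......1..11.
1..1.......1..1111
1.1.......1..11...
11.......1..111..1
.1......1..11.1.11
1......1..1111.11.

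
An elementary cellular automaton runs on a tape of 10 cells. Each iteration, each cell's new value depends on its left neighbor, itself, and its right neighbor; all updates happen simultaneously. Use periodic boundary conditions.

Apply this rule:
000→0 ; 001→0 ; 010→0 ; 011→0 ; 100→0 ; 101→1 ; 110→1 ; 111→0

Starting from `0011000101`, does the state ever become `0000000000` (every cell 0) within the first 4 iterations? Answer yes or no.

yes

iteration 1: 0001000010
iteration 2: 0000000000
all cells are 0 at iteration 2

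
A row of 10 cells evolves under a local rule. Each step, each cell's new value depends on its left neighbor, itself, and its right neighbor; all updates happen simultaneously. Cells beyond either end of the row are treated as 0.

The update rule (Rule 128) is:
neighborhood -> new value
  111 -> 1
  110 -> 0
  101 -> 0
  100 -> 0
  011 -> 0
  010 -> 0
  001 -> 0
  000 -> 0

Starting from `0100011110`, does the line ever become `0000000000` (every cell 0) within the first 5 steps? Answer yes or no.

yes

step 1: 0000001100
step 2: 0000000000
all cells are 0 at step 2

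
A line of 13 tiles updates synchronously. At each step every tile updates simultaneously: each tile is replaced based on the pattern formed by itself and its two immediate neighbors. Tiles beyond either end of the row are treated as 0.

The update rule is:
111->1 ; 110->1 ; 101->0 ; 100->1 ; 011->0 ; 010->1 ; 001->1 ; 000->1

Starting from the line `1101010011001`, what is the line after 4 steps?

1100110011001

step 1: 0101011101111
step 2: 1101001100111
step 3: 0101110111011
step 4: 1100110011001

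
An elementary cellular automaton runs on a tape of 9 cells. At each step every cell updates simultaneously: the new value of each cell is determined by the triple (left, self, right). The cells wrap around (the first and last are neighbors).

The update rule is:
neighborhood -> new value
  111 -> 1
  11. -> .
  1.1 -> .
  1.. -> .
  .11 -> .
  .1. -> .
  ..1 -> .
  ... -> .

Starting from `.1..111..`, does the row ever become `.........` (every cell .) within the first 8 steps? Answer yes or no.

.....1...
.........
all cells are . at step 2

yes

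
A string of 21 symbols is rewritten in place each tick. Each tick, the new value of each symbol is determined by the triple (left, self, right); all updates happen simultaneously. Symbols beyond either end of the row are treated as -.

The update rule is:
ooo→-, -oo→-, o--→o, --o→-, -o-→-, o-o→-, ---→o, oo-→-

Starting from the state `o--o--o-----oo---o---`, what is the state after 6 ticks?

o--o-----oo---o------

-o--o--oooo---oo--ooo
--o--o-----oo---o----
o--o--oooo---oo--oooo
-o--o-----oo---o-----
--o--oooo---oo--ooooo
o--o-----oo---o------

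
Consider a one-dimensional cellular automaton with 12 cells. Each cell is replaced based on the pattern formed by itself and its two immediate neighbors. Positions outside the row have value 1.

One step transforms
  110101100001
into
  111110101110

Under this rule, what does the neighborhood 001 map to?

At position 10 the neighborhood is 001; the next row has 1 there.

1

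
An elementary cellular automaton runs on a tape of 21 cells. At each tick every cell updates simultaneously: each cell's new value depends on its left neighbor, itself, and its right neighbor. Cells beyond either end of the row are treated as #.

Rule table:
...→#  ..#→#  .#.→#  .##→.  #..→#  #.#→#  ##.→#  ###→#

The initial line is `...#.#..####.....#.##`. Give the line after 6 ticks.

tick 1: ########.##########.#
tick 2: #########.##########.
tick 3: ##########.##########
tick 4: ###########.#########
tick 5: ############.########
tick 6: #############.#######

#############.#######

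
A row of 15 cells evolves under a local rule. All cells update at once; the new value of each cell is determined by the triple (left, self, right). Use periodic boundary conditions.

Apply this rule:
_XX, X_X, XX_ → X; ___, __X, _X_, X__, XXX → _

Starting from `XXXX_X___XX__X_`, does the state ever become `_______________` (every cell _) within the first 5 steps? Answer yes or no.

X__XX____XX___X
X__XX____XX___X  (fixed point — unchanged through step 5)
step 5 is X__XX____XX___X, still not uniform _

no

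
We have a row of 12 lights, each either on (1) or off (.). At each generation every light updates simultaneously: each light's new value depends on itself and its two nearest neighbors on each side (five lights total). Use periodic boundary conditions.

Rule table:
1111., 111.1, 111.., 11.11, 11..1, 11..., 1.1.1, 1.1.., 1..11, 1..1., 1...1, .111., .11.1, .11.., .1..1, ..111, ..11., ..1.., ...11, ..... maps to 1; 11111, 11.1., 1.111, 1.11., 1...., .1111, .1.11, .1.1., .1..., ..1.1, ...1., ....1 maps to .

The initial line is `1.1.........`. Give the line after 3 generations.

generation 1: ..1..11111..
generation 2: ..1111..111.
generation 3: 111.11111111

111.11111111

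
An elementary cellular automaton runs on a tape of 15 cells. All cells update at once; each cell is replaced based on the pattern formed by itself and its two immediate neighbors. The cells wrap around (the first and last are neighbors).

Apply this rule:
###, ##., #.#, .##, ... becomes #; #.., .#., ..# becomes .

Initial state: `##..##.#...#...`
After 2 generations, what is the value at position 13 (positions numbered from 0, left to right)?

##..###..#...#.
##..###....#..#
position 13 holds .

.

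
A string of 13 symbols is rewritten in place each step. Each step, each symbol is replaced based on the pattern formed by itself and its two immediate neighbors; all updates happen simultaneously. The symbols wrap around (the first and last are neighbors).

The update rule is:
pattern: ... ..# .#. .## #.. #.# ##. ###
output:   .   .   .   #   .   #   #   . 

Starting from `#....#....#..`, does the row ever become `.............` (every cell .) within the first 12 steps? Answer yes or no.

.............
all cells are . at step 1

yes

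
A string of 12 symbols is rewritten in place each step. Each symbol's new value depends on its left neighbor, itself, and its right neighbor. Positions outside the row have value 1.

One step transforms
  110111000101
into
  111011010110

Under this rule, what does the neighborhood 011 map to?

0

At position 3 the neighborhood is 011; the next row has 0 there.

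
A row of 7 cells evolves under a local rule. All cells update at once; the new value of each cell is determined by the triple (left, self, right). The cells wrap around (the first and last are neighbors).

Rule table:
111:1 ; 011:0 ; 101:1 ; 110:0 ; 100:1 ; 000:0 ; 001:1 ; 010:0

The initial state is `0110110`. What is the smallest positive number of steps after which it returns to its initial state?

1001001
0110110

2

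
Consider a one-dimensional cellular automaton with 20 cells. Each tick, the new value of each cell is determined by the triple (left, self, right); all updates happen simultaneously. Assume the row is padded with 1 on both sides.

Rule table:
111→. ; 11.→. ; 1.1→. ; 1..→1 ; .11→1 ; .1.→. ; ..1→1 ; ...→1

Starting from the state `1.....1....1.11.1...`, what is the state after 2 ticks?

.11111.1111..1...111
.1.....1...11.1111..

.1.....1...11.1111..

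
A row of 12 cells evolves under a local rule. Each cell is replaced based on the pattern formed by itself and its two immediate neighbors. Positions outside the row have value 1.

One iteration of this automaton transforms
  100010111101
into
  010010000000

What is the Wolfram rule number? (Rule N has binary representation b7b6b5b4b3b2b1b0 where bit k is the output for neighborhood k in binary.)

20

position 7: 111 → 0  (bit 7 = 0)
position 0: 110 → 0  (bit 6 = 0)
position 5: 101 → 0  (bit 5 = 0)
position 1: 100 → 1  (bit 4 = 1)
position 6: 011 → 0  (bit 3 = 0)
position 4: 010 → 1  (bit 2 = 1)
position 3: 001 → 0  (bit 1 = 0)
position 2: 000 → 0  (bit 0 = 0)
bits b7..b0 = 00010100 = 20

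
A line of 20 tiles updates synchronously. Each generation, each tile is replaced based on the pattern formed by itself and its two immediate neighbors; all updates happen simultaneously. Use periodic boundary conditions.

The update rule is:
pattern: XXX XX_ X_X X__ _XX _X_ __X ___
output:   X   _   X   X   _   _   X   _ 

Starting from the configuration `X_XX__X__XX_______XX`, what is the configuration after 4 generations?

_X__XX_XX__X_____X_X
X_XX__X__XX_X___X_X_
_X__XX_XX__X_X_X_X_X
X_XX__X__XX_X_X_X_X_

X_XX__X__XX_X_X_X_X_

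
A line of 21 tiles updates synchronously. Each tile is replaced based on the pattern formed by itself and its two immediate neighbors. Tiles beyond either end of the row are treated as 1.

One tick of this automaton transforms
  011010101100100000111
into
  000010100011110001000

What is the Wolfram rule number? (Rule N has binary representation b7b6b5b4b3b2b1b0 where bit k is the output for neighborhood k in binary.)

position 19: 111 → 0  (bit 7 = 0)
position 2: 110 → 0  (bit 6 = 0)
position 0: 101 → 0  (bit 5 = 0)
position 10: 100 → 1  (bit 4 = 1)
position 1: 011 → 0  (bit 3 = 0)
position 4: 010 → 1  (bit 2 = 1)
position 11: 001 → 1  (bit 1 = 1)
position 14: 000 → 0  (bit 0 = 0)
bits b7..b0 = 00010110 = 22

22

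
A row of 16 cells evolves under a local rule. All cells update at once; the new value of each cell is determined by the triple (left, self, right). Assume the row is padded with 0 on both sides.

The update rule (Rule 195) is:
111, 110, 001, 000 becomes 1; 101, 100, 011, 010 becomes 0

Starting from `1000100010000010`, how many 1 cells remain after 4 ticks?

12

0011001100111100
1101010101011101
0100000000001100
1001111111110101
count of 1: 12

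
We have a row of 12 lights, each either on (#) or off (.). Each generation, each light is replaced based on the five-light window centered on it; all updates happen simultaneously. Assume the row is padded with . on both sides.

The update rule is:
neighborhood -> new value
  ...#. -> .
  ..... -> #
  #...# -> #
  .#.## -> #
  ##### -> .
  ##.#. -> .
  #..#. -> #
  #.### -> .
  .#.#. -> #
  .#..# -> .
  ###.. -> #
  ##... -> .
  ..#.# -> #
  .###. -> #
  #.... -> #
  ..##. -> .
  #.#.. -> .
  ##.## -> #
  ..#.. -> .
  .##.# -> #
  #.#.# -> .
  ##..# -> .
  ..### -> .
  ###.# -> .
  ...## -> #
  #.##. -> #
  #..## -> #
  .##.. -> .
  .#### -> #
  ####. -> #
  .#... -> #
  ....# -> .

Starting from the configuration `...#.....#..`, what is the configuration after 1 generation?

#...###...##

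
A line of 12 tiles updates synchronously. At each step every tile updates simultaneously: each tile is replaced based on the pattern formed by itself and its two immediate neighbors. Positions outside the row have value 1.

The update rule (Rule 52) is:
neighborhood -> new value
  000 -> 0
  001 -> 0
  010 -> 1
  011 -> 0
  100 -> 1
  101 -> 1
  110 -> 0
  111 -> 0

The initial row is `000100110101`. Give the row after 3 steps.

111001100000

step 1: 100110001110
step 2: 010001000001
step 3: 111001100000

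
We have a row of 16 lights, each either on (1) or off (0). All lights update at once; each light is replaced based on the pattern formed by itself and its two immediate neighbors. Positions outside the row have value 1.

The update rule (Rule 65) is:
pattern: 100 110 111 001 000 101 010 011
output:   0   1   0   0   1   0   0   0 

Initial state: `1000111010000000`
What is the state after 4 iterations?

1010001000111110
1000100010000010
1010001000111000
1000100010001010

1000100010001010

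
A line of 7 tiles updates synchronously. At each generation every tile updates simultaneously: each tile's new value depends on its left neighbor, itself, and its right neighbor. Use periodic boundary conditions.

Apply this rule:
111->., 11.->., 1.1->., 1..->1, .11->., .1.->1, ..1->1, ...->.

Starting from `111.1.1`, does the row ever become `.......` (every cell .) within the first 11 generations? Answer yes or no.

....1..
...111.
..1...1
1111.11
.......
all cells are . at generation 5

yes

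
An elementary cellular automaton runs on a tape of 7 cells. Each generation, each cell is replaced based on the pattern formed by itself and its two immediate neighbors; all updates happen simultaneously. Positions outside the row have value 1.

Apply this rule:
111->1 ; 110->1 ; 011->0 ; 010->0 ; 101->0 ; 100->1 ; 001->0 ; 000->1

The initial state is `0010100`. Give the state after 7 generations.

1000010
1111000
1111110
1111110  (fixed point — unchanged through generation 7)

1111110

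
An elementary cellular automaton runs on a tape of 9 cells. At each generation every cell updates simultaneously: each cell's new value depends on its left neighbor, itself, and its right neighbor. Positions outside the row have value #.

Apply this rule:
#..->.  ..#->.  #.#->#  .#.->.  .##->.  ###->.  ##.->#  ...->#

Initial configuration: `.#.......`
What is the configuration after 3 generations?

#..#####.
#......##
#.####...

#.####...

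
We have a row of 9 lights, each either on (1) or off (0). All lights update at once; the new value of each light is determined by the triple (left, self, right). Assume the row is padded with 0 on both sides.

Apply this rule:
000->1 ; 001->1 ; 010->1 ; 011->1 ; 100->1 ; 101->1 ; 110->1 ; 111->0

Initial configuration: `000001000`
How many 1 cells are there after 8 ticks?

2

111111111
100000001
111111111  (repeats tick 1; period 2)
tick 8: 100000001
count of 1: 2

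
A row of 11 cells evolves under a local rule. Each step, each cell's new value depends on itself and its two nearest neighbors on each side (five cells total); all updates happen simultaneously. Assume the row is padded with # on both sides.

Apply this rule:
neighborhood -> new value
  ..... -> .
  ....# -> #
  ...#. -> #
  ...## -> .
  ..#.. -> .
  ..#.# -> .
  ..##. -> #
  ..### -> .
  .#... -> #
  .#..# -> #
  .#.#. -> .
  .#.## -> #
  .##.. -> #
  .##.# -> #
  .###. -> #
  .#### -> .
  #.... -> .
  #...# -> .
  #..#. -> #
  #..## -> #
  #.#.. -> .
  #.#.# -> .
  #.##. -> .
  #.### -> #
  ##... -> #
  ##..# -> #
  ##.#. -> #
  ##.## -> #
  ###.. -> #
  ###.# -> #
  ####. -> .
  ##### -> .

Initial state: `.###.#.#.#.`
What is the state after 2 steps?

#####.....#
....##..#..

....##..#..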